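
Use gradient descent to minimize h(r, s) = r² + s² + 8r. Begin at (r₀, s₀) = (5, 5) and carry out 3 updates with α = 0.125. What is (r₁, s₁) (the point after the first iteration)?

(2.75, 3.75)

∇h = (2r + 8, 2s)
(r₁, s₁) = (5, 5) − 0.125·(18, 10) = (2.75, 3.75)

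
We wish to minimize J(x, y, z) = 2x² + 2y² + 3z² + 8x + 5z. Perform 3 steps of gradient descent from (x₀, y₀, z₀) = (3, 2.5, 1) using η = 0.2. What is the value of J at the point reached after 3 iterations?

-10.078688

∇J = (4x + 8, 4y, 6z + 5)
(x₁, y₁, z₁) = (3, 2.5, 1) − 0.2·(20, 10, 11) = (-1, 0.5, -1.2)
(x₂, y₂, z₂) = (-1, 0.5, -1.2) − 0.2·(4, 2, -2.2) = (-1.8, 0.1, -0.76)
(x₃, y₃, z₃) = (-1.8, 0.1, -0.76) − 0.2·(0.8, 0.4, 0.44) = (-1.96, 0.02, -0.848)
J(-1.96, 0.02, -0.848) = -10.078688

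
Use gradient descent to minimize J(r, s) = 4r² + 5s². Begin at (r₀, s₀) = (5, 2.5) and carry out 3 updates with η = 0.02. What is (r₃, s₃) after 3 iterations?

∇J = (8r, 10s)
(r₁, s₁) = (5, 2.5) − 0.02·(40, 25) = (4.2, 2)
(r₂, s₂) = (4.2, 2) − 0.02·(33.6, 20) = (3.528, 1.6)
(r₃, s₃) = (3.528, 1.6) − 0.02·(28.224, 16) = (2.96352, 1.28)

(2.96352, 1.28)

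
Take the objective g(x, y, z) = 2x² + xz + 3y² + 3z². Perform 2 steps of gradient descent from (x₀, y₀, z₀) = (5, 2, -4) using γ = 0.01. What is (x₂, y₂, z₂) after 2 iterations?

(4.6845, 1.7672, -3.6298)

∇g = (4x + z, 6y, x + 6z)
Step 1: at (5, 2, -4), ∇g = (16, 12, -19) → (5, 2, -4) − 0.01·(16, 12, -19) = (4.84, 1.88, -3.81)
Step 2: at (4.84, 1.88, -3.81), ∇g = (15.55, 11.28, -18.02) → (4.84, 1.88, -3.81) − 0.01·(15.55, 11.28, -18.02) = (4.6845, 1.7672, -3.6298)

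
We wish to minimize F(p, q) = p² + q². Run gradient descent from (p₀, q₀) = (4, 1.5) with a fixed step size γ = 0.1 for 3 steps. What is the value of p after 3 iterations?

2.048

∇F = (2p, 2q)
Step 1: at (4, 1.5), ∇F = (8, 3) → (4, 1.5) − 0.1·(8, 3) = (3.2, 1.2)
Step 2: at (3.2, 1.2), ∇F = (6.4, 2.4) → (3.2, 1.2) − 0.1·(6.4, 2.4) = (2.56, 0.96)
Step 3: at (2.56, 0.96), ∇F = (5.12, 1.92) → (2.56, 0.96) − 0.1·(5.12, 1.92) = (2.048, 0.768)
p = 2.048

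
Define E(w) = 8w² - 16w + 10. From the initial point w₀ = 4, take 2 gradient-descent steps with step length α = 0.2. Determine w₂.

E′(w) = 16w - 16
w₁ = 4 − 0.2·48 = -5.6
w₂ = -5.6 − 0.2·(-105.6) = 15.52

15.52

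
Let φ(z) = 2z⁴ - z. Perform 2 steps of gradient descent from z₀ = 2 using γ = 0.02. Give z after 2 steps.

φ′(z) = 8z³ - 1
z₁ = 2 − 0.02·63 = 0.74
z₂ = 0.74 − 0.02·2.241792 = 0.69516416

0.69516416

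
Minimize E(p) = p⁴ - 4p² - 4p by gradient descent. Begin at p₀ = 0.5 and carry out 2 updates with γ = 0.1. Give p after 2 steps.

E′(p) = 4p³ - 8p - 4
Step 1: E′(0.5) = -7.5; p₁ = 0.5 − 0.1·(-7.5) = 1.25
Step 2: E′(1.25) = -6.1875; p₂ = 1.25 − 0.1·(-6.1875) = 1.86875

1.86875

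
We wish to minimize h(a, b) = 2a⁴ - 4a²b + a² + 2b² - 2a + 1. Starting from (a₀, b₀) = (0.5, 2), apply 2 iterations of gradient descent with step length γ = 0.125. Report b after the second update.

1.6875

∇h = (8a³ - 8ab + 2a - 2, -4a² + 4b)
Step 1: at (0.5, 2), ∇h = (-8, 7) → (0.5, 2) − 0.125·(-8, 7) = (1.5, 1.125)
Step 2: at (1.5, 1.125), ∇h = (14.5, -4.5) → (1.5, 1.125) − 0.125·(14.5, -4.5) = (-0.3125, 1.6875)
b = 1.6875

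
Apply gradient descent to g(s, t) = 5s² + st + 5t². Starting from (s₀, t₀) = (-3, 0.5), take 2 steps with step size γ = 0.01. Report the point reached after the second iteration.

(-2.4393, 0.45905)

∇g = (10s + t, s + 10t)
(s₁, t₁) = (-3, 0.5) − 0.01·(-29.5, 2) = (-2.705, 0.48)
(s₂, t₂) = (-2.705, 0.48) − 0.01·(-26.57, 2.095) = (-2.4393, 0.45905)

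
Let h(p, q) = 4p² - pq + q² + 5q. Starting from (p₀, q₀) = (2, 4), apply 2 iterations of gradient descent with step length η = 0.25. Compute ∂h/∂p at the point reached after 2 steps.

11.375

∇h = (8p - q, -p + 2q + 5)
(p₁, q₁) = (2, 4) − 0.25·(12, 11) = (-1, 1.25)
(p₂, q₂) = (-1, 1.25) − 0.25·(-9.25, 8.5) = (1.3125, -0.875)
∂h/∂p at (1.3125, -0.875) = 11.375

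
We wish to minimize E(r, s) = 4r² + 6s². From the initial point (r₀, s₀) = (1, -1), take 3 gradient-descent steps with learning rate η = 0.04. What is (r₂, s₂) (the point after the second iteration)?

∇E = (8r, 12s)
Step 1: at (1, -1), ∇E = (8, -12) → (1, -1) − 0.04·(8, -12) = (0.68, -0.52)
Step 2: at (0.68, -0.52), ∇E = (5.44, -6.24) → (0.68, -0.52) − 0.04·(5.44, -6.24) = (0.4624, -0.2704)

(0.4624, -0.2704)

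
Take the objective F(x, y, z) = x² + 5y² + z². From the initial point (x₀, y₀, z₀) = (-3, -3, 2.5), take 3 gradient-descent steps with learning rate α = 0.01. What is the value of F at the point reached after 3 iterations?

37.423941308176

∇F = (2x, 10y, 2z)
Step 1: at (-3, -3, 2.5), ∇F = (-6, -30, 5) → (-3, -3, 2.5) − 0.01·(-6, -30, 5) = (-2.94, -2.7, 2.45)
Step 2: at (-2.94, -2.7, 2.45), ∇F = (-5.88, -27, 4.9) → (-2.94, -2.7, 2.45) − 0.01·(-5.88, -27, 4.9) = (-2.8812, -2.43, 2.401)
Step 3: at (-2.8812, -2.43, 2.401), ∇F = (-5.7624, -24.3, 4.802) → (-2.8812, -2.43, 2.401) − 0.01·(-5.7624, -24.3, 4.802) = (-2.823576, -2.187, 2.35298)
F(-2.823576, -2.187, 2.35298) = 37.423941308176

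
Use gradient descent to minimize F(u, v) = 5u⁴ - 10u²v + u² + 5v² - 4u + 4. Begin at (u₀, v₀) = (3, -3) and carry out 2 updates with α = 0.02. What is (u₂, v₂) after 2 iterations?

∇F = (20u³ - 20uv + 2u - 4, -10u² + 10v)
Step 1: at (3, -3), ∇F = (722, -120) → (3, -3) − 0.02·(722, -120) = (-11.44, -0.6)
Step 2: at (-11.44, -0.6), ∇F = (-30108.03968, -1314.736) → (-11.44, -0.6) − 0.02·(-30108.03968, -1314.736) = (590.7207936, 25.69472)

(590.7207936, 25.69472)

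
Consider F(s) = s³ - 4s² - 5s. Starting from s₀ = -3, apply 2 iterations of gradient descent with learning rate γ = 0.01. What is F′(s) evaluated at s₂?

76.476669656112

F′(s) = 3s² - 8s - 5
s₁ = -3 − 0.01·46 = -3.46
s₂ = -3.46 − 0.01·58.5948 = -4.045948
F′(s) at (-4.045948) = 76.476669656112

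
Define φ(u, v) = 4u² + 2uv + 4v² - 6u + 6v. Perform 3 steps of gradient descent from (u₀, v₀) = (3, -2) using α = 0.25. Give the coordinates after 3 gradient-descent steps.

(-0.875, -2.5)

∇φ = (8u + 2v - 6, 2u + 8v + 6)
Step 1: at (3, -2), ∇φ = (14, -4) → (3, -2) − 0.25·(14, -4) = (-0.5, -1)
Step 2: at (-0.5, -1), ∇φ = (-12, -3) → (-0.5, -1) − 0.25·(-12, -3) = (2.5, -0.25)
Step 3: at (2.5, -0.25), ∇φ = (13.5, 9) → (2.5, -0.25) − 0.25·(13.5, 9) = (-0.875, -2.5)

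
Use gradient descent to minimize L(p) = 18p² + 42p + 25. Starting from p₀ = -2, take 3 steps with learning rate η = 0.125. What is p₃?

34.5625

L′(p) = 36p + 42
p₁ = -2 − 0.125·(-30) = 1.75
p₂ = 1.75 − 0.125·105 = -11.375
p₃ = -11.375 − 0.125·(-367.5) = 34.5625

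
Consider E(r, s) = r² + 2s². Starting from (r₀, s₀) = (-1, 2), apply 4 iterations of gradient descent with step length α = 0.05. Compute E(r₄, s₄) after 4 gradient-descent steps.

1.77264449

∇E = (2r, 4s)
(r₁, s₁) = (-1, 2) − 0.05·(-2, 8) = (-0.9, 1.6)
(r₂, s₂) = (-0.9, 1.6) − 0.05·(-1.8, 6.4) = (-0.81, 1.28)
(r₃, s₃) = (-0.81, 1.28) − 0.05·(-1.62, 5.12) = (-0.729, 1.024)
(r₄, s₄) = (-0.729, 1.024) − 0.05·(-1.458, 4.096) = (-0.6561, 0.8192)
E(-0.6561, 0.8192) = 1.77264449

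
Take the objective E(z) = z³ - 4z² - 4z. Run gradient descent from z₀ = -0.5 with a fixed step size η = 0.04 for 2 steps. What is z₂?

E′(z) = 3z² - 8z - 4
Step 1: E′(-0.5) = 0.75; z₁ = -0.5 − 0.04·0.75 = -0.53
Step 2: E′(-0.53) = 1.0827; z₂ = -0.53 − 0.04·1.0827 = -0.573308

-0.573308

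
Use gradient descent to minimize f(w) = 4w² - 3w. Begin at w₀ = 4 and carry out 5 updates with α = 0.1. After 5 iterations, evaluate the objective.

f′(w) = 8w - 3
w₁ = 4 − 0.1·29 = 1.1
w₂ = 1.1 − 0.1·5.8 = 0.52
w₃ = 0.52 − 0.1·1.16 = 0.404
w₄ = 0.404 − 0.1·0.232 = 0.3808
w₅ = 0.3808 − 0.1·0.0464 = 0.37616
f(0.37616) = -0.5624946176

-0.5624946176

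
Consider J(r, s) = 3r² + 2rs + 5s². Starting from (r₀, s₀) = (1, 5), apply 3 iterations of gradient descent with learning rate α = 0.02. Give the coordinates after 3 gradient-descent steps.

∇J = (6r + 2s, 2r + 10s)
Step 1: at (1, 5), ∇J = (16, 52) → (1, 5) − 0.02·(16, 52) = (0.68, 3.96)
Step 2: at (0.68, 3.96), ∇J = (12, 40.96) → (0.68, 3.96) − 0.02·(12, 40.96) = (0.44, 3.1408)
Step 3: at (0.44, 3.1408), ∇J = (8.9216, 32.288) → (0.44, 3.1408) − 0.02·(8.9216, 32.288) = (0.261568, 2.49504)

(0.261568, 2.49504)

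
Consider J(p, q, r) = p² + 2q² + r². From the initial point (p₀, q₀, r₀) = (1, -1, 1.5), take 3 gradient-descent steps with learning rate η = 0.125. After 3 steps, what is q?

∇J = (2p, 4q, 2r)
(p₁, q₁, r₁) = (1, -1, 1.5) − 0.125·(2, -4, 3) = (0.75, -0.5, 1.125)
(p₂, q₂, r₂) = (0.75, -0.5, 1.125) − 0.125·(1.5, -2, 2.25) = (0.5625, -0.25, 0.84375)
(p₃, q₃, r₃) = (0.5625, -0.25, 0.84375) − 0.125·(1.125, -1, 1.6875) = (0.421875, -0.125, 0.6328125)
q = -0.125

-0.125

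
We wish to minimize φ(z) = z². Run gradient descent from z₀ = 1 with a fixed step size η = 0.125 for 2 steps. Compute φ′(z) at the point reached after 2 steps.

1.125

φ′(z) = 2z
Step 1: φ′(1) = 2; z₁ = 1 − 0.125·2 = 0.75
Step 2: φ′(0.75) = 1.5; z₂ = 0.75 − 0.125·1.5 = 0.5625
φ′(z) at (0.5625) = 1.125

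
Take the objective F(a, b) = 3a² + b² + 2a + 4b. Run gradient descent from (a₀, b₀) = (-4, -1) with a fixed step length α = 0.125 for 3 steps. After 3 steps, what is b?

∇F = (6a + 2, 2b + 4)
Step 1: at (-4, -1), ∇F = (-22, 2) → (-4, -1) − 0.125·(-22, 2) = (-1.25, -1.25)
Step 2: at (-1.25, -1.25), ∇F = (-5.5, 1.5) → (-1.25, -1.25) − 0.125·(-5.5, 1.5) = (-0.5625, -1.4375)
Step 3: at (-0.5625, -1.4375), ∇F = (-1.375, 1.125) → (-0.5625, -1.4375) − 0.125·(-1.375, 1.125) = (-0.390625, -1.578125)
b = -1.578125

-1.578125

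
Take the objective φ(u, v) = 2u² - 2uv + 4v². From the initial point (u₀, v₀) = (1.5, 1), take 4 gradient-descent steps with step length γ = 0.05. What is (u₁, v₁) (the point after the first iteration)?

∇φ = (4u - 2v, -2u + 8v)
Step 1: at (1.5, 1), ∇φ = (4, 5) → (1.5, 1) − 0.05·(4, 5) = (1.3, 0.75)

(1.3, 0.75)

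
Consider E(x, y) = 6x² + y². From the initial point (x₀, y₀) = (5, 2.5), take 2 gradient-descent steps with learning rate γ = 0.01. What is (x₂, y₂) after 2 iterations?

(3.872, 2.401)

∇E = (12x, 2y)
(x₁, y₁) = (5, 2.5) − 0.01·(60, 5) = (4.4, 2.45)
(x₂, y₂) = (4.4, 2.45) − 0.01·(52.8, 4.9) = (3.872, 2.401)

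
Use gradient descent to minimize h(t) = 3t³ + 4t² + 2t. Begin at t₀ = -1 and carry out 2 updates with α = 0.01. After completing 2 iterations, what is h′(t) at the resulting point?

3.666622913049

h′(t) = 9t² + 8t + 2
t₁ = -1 − 0.01·3 = -1.03
t₂ = -1.03 − 0.01·3.3081 = -1.063081
h′(t) at (-1.063081) = 3.666622913049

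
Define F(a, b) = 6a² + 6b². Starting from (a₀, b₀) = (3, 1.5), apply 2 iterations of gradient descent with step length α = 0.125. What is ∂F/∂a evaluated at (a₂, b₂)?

9

∇F = (12a, 12b)
Step 1: at (3, 1.5), ∇F = (36, 18) → (3, 1.5) − 0.125·(36, 18) = (-1.5, -0.75)
Step 2: at (-1.5, -0.75), ∇F = (-18, -9) → (-1.5, -0.75) − 0.125·(-18, -9) = (0.75, 0.375)
∂F/∂a at (0.75, 0.375) = 9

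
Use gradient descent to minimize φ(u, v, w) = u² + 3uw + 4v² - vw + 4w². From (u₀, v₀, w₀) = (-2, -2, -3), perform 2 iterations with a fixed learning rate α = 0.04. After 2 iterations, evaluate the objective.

14.05095424

∇φ = (2u + 3w, 8v - w, 3u - v + 8w)
(u₁, v₁, w₁) = (-2, -2, -3) − 0.04·(-13, -13, -28) = (-1.48, -1.48, -1.88)
(u₂, v₂, w₂) = (-1.48, -1.48, -1.88) − 0.04·(-8.6, -9.96, -18) = (-1.136, -1.0816, -1.16)
φ(-1.136, -1.0816, -1.16) = 14.05095424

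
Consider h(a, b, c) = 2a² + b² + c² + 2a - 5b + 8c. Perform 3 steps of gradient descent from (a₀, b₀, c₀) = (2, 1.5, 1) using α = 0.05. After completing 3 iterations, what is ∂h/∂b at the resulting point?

∇h = (4a + 2, 2b - 5, 2c + 8)
(a₁, b₁, c₁) = (2, 1.5, 1) − 0.05·(10, -2, 10) = (1.5, 1.6, 0.5)
(a₂, b₂, c₂) = (1.5, 1.6, 0.5) − 0.05·(8, -1.8, 9) = (1.1, 1.69, 0.05)
(a₃, b₃, c₃) = (1.1, 1.69, 0.05) − 0.05·(6.4, -1.62, 8.1) = (0.78, 1.771, -0.355)
∂h/∂b at (0.78, 1.771, -0.355) = -1.458

-1.458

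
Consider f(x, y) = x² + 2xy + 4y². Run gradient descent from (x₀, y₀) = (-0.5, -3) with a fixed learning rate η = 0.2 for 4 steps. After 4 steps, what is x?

∇f = (2x + 2y, 2x + 8y)
Step 1: at (-0.5, -3), ∇f = (-7, -25) → (-0.5, -3) − 0.2·(-7, -25) = (0.9, 2)
Step 2: at (0.9, 2), ∇f = (5.8, 17.8) → (0.9, 2) − 0.2·(5.8, 17.8) = (-0.26, -1.56)
Step 3: at (-0.26, -1.56), ∇f = (-3.64, -13) → (-0.26, -1.56) − 0.2·(-3.64, -13) = (0.468, 1.04)
Step 4: at (0.468, 1.04), ∇f = (3.016, 9.256) → (0.468, 1.04) − 0.2·(3.016, 9.256) = (-0.1352, -0.8112)
x = -0.1352

-0.1352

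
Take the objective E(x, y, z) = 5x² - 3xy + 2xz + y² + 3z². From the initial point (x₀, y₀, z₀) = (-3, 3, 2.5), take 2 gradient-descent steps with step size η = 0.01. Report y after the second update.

∇E = (10x - 3y + 2z, -3x + 2y, 2x + 6z)
Step 1: at (-3, 3, 2.5), ∇E = (-34, 15, 9) → (-3, 3, 2.5) − 0.01·(-34, 15, 9) = (-2.66, 2.85, 2.41)
Step 2: at (-2.66, 2.85, 2.41), ∇E = (-30.33, 13.68, 9.14) → (-2.66, 2.85, 2.41) − 0.01·(-30.33, 13.68, 9.14) = (-2.3567, 2.7132, 2.3186)
y = 2.7132

2.7132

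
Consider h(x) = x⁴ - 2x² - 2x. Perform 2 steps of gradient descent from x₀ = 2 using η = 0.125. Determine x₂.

h′(x) = 4x³ - 4x - 2
Step 1: h′(2) = 22; x₁ = 2 − 0.125·22 = -0.75
Step 2: h′(-0.75) = -0.6875; x₂ = -0.75 − 0.125·(-0.6875) = -0.6640625

-0.6640625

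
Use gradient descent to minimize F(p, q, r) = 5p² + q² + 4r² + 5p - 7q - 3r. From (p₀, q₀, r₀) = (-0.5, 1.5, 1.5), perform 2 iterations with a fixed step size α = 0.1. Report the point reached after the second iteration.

(-0.5, 2.22, 0.42)

∇F = (10p + 5, 2q - 7, 8r - 3)
Step 1: at (-0.5, 1.5, 1.5), ∇F = (0, -4, 9) → (-0.5, 1.5, 1.5) − 0.1·(0, -4, 9) = (-0.5, 1.9, 0.6)
Step 2: at (-0.5, 1.9, 0.6), ∇F = (0, -3.2, 1.8) → (-0.5, 1.9, 0.6) − 0.1·(0, -3.2, 1.8) = (-0.5, 2.22, 0.42)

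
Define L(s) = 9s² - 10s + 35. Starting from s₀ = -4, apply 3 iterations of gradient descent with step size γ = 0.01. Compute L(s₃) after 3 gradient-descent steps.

L′(s) = 18s - 10
Step 1: L′(-4) = -82; s₁ = -4 − 0.01·(-82) = -3.18
Step 2: L′(-3.18) = -67.24; s₂ = -3.18 − 0.01·(-67.24) = -2.5076
Step 3: L′(-2.5076) = -55.1368; s₃ = -2.5076 − 0.01·(-55.1368) = -1.956232
L(-1.956232) = 89.003912740416

89.003912740416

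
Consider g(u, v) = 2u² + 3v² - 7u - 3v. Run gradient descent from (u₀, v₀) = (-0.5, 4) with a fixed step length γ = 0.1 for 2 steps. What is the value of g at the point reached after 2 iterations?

-4.622

∇g = (4u - 7, 6v - 3)
(u₁, v₁) = (-0.5, 4) − 0.1·(-9, 21) = (0.4, 1.9)
(u₂, v₂) = (0.4, 1.9) − 0.1·(-5.4, 8.4) = (0.94, 1.06)
g(0.94, 1.06) = -4.622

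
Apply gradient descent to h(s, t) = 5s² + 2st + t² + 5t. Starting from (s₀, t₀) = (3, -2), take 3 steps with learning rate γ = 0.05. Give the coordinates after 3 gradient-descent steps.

(0.796, -2.64)

∇h = (10s + 2t, 2s + 2t + 5)
(s₁, t₁) = (3, -2) − 0.05·(26, 7) = (1.7, -2.35)
(s₂, t₂) = (1.7, -2.35) − 0.05·(12.3, 3.7) = (1.085, -2.535)
(s₃, t₃) = (1.085, -2.535) − 0.05·(5.78, 2.1) = (0.796, -2.64)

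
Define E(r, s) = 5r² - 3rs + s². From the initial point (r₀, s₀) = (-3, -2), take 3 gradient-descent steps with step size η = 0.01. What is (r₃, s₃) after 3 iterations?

(-2.353704, -2.126329)

∇E = (10r - 3s, -3r + 2s)
(r₁, s₁) = (-3, -2) − 0.01·(-24, 5) = (-2.76, -2.05)
(r₂, s₂) = (-2.76, -2.05) − 0.01·(-21.45, 4.18) = (-2.5455, -2.0918)
(r₃, s₃) = (-2.5455, -2.0918) − 0.01·(-19.1796, 3.4529) = (-2.353704, -2.126329)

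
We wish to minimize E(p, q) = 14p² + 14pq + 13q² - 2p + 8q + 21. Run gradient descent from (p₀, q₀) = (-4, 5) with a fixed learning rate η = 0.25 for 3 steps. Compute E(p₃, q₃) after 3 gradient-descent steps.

4343130.84375

∇E = (28p + 14q - 2, 14p + 26q + 8)
(p₁, q₁) = (-4, 5) − 0.25·(-44, 82) = (7, -15.5)
(p₂, q₂) = (7, -15.5) − 0.25·(-23, -297) = (12.75, 58.75)
(p₃, q₃) = (12.75, 58.75) − 0.25·(1177.5, 1714) = (-281.625, -369.75)
E(-281.625, -369.75) = 4343130.84375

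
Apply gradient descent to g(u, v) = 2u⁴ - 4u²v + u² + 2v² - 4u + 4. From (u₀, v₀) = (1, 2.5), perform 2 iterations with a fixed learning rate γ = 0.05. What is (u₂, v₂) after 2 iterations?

(1.2608, 2.338)

∇g = (8u³ - 8uv + 2u - 4, -4u² + 4v)
Step 1: at (1, 2.5), ∇g = (-14, 6) → (1, 2.5) − 0.05·(-14, 6) = (1.7, 2.2)
Step 2: at (1.7, 2.2), ∇g = (8.784, -2.76) → (1.7, 2.2) − 0.05·(8.784, -2.76) = (1.2608, 2.338)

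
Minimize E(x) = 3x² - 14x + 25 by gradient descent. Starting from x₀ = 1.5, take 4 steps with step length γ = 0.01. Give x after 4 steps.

1.6827092

E′(x) = 6x - 14
x₁ = 1.5 − 0.01·(-5) = 1.55
x₂ = 1.55 − 0.01·(-4.7) = 1.597
x₃ = 1.597 − 0.01·(-4.418) = 1.64118
x₄ = 1.64118 − 0.01·(-4.15292) = 1.6827092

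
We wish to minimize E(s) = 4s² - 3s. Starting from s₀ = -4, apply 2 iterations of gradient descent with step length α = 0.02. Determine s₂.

E′(s) = 8s - 3
s₁ = -4 − 0.02·(-35) = -3.3
s₂ = -3.3 − 0.02·(-29.4) = -2.712

-2.712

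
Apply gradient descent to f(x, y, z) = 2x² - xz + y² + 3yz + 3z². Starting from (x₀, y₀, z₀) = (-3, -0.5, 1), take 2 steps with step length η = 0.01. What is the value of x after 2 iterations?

-2.74595

∇f = (4x - z, 2y + 3z, -x + 3y + 6z)
(x₁, y₁, z₁) = (-3, -0.5, 1) − 0.01·(-13, 2, 7.5) = (-2.87, -0.52, 0.925)
(x₂, y₂, z₂) = (-2.87, -0.52, 0.925) − 0.01·(-12.405, 1.735, 6.86) = (-2.74595, -0.53735, 0.8564)
x = -2.74595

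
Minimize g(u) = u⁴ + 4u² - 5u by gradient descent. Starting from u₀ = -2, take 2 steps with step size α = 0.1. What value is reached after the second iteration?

g′(u) = 4u³ + 8u - 5
Step 1: g′(-2) = -53; u₁ = -2 − 0.1·(-53) = 3.3
Step 2: g′(3.3) = 165.148; u₂ = 3.3 − 0.1·165.148 = -13.2148

-13.2148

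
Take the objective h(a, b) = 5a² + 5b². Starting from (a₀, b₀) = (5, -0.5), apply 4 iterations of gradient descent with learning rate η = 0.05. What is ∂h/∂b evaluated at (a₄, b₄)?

∇h = (10a, 10b)
(a₁, b₁) = (5, -0.5) − 0.05·(50, -5) = (2.5, -0.25)
(a₂, b₂) = (2.5, -0.25) − 0.05·(25, -2.5) = (1.25, -0.125)
(a₃, b₃) = (1.25, -0.125) − 0.05·(12.5, -1.25) = (0.625, -0.0625)
(a₄, b₄) = (0.625, -0.0625) − 0.05·(6.25, -0.625) = (0.3125, -0.03125)
∂h/∂b at (0.3125, -0.03125) = -0.3125

-0.3125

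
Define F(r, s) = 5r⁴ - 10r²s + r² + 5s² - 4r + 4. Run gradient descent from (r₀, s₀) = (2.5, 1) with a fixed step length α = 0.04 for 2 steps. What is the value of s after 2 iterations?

∇F = (20r³ - 20rs + 2r - 4, -10r² + 10s)
(r₁, s₁) = (2.5, 1) − 0.04·(263.5, -52.5) = (-8.04, 3.1)
(r₂, s₂) = (-8.04, 3.1) − 0.04·(-9915.96928, -615.416) = (388.5987712, 27.71664)
s = 27.71664

27.71664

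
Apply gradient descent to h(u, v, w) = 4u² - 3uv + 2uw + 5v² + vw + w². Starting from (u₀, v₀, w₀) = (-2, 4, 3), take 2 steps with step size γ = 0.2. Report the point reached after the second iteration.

(-5.64, 6.88, 1.28)

∇h = (8u - 3v + 2w, -3u + 10v + w, 2u + v + 2w)
(u₁, v₁, w₁) = (-2, 4, 3) − 0.2·(-22, 49, 6) = (2.4, -5.8, 1.8)
(u₂, v₂, w₂) = (2.4, -5.8, 1.8) − 0.2·(40.2, -63.4, 2.6) = (-5.64, 6.88, 1.28)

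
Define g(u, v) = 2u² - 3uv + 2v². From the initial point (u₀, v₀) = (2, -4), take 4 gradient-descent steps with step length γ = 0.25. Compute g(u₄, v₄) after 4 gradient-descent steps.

∇g = (4u - 3v, -3u + 4v)
Step 1: at (2, -4), ∇g = (20, -22) → (2, -4) − 0.25·(20, -22) = (-3, 1.5)
Step 2: at (-3, 1.5), ∇g = (-16.5, 15) → (-3, 1.5) − 0.25·(-16.5, 15) = (1.125, -2.25)
Step 3: at (1.125, -2.25), ∇g = (11.25, -12.375) → (1.125, -2.25) − 0.25·(11.25, -12.375) = (-1.6875, 0.84375)
Step 4: at (-1.6875, 0.84375), ∇g = (-9.28125, 8.4375) → (-1.6875, 0.84375) − 0.25·(-9.28125, 8.4375) = (0.6328125, -1.265625)
g(0.6328125, -1.265625) = 6.4072265625

6.4072265625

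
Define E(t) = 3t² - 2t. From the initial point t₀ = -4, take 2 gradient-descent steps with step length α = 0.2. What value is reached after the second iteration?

0.16

E′(t) = 6t - 2
t₁ = -4 − 0.2·(-26) = 1.2
t₂ = 1.2 − 0.2·5.2 = 0.16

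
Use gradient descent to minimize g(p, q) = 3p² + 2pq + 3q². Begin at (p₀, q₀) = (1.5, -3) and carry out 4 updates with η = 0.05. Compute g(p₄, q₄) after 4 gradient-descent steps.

∇g = (6p + 2q, 2p + 6q)
Step 1: at (1.5, -3), ∇g = (3, -15) → (1.5, -3) − 0.05·(3, -15) = (1.35, -2.25)
Step 2: at (1.35, -2.25), ∇g = (3.6, -10.8) → (1.35, -2.25) − 0.05·(3.6, -10.8) = (1.17, -1.71)
Step 3: at (1.17, -1.71), ∇g = (3.6, -7.92) → (1.17, -1.71) − 0.05·(3.6, -7.92) = (0.99, -1.314)
Step 4: at (0.99, -1.314), ∇g = (3.312, -5.904) → (0.99, -1.314) − 0.05·(3.312, -5.904) = (0.8244, -1.0188)
g(0.8244, -1.0188) = 3.47296896

3.47296896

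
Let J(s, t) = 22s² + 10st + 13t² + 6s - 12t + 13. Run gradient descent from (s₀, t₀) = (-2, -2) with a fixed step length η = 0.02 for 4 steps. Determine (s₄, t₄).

(-0.19459328, 0.40654336)

∇J = (44s + 10t + 6, 10s + 26t - 12)
Step 1: at (-2, -2), ∇J = (-102, -84) → (-2, -2) − 0.02·(-102, -84) = (0.04, -0.32)
Step 2: at (0.04, -0.32), ∇J = (4.56, -19.92) → (0.04, -0.32) − 0.02·(4.56, -19.92) = (-0.0512, 0.0784)
Step 3: at (-0.0512, 0.0784), ∇J = (4.5312, -10.4736) → (-0.0512, 0.0784) − 0.02·(4.5312, -10.4736) = (-0.141824, 0.287872)
Step 4: at (-0.141824, 0.287872), ∇J = (2.638464, -5.933568) → (-0.141824, 0.287872) − 0.02·(2.638464, -5.933568) = (-0.19459328, 0.40654336)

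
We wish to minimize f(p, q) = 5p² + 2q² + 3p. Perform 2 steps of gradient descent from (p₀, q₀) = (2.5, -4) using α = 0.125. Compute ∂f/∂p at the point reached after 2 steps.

1.75

∇f = (10p + 3, 4q)
Step 1: at (2.5, -4), ∇f = (28, -16) → (2.5, -4) − 0.125·(28, -16) = (-1, -2)
Step 2: at (-1, -2), ∇f = (-7, -8) → (-1, -2) − 0.125·(-7, -8) = (-0.125, -1)
∂f/∂p at (-0.125, -1) = 1.75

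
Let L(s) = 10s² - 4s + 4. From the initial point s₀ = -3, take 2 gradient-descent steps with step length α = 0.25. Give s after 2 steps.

L′(s) = 20s - 4
s₁ = -3 − 0.25·(-64) = 13
s₂ = 13 − 0.25·256 = -51

-51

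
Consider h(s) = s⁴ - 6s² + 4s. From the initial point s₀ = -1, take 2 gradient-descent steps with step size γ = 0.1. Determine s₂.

-0.9808

h′(s) = 4s³ - 12s + 4
Step 1: h′(-1) = 12; s₁ = -1 − 0.1·12 = -2.2
Step 2: h′(-2.2) = -12.192; s₂ = -2.2 − 0.1·(-12.192) = -0.9808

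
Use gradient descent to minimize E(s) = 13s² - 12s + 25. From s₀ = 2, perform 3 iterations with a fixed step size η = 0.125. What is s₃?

-17.0625

E′(s) = 26s - 12
s₁ = 2 − 0.125·40 = -3
s₂ = -3 − 0.125·(-90) = 8.25
s₃ = 8.25 − 0.125·202.5 = -17.0625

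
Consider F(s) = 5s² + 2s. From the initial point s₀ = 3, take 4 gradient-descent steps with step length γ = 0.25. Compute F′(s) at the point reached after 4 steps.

F′(s) = 10s + 2
Step 1: F′(3) = 32; s₁ = 3 − 0.25·32 = -5
Step 2: F′(-5) = -48; s₂ = -5 − 0.25·(-48) = 7
Step 3: F′(7) = 72; s₃ = 7 − 0.25·72 = -11
Step 4: F′(-11) = -108; s₄ = -11 − 0.25·(-108) = 16
F′(s) at (16) = 162

162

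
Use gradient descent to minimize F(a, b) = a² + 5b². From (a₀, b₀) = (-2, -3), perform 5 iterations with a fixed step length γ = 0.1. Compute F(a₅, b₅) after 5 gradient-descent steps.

∇F = (2a, 10b)
Step 1: at (-2, -3), ∇F = (-4, -30) → (-2, -3) − 0.1·(-4, -30) = (-1.6, 0)
Step 2: at (-1.6, 0), ∇F = (-3.2, 0) → (-1.6, 0) − 0.1·(-3.2, 0) = (-1.28, 0)
Step 3: at (-1.28, 0), ∇F = (-2.56, 0) → (-1.28, 0) − 0.1·(-2.56, 0) = (-1.024, 0)
Step 4: at (-1.024, 0), ∇F = (-2.048, 0) → (-1.024, 0) − 0.1·(-2.048, 0) = (-0.8192, 0)
Step 5: at (-0.8192, 0), ∇F = (-1.6384, 0) → (-0.8192, 0) − 0.1·(-1.6384, 0) = (-0.65536, 0)
F(-0.65536, 0) = 0.4294967296

0.4294967296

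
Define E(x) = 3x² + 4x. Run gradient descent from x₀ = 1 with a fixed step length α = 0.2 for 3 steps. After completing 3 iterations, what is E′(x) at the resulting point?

E′(x) = 6x + 4
x₁ = 1 − 0.2·10 = -1
x₂ = -1 − 0.2·(-2) = -0.6
x₃ = -0.6 − 0.2·0.4 = -0.68
E′(x) at (-0.68) = -0.08

-0.08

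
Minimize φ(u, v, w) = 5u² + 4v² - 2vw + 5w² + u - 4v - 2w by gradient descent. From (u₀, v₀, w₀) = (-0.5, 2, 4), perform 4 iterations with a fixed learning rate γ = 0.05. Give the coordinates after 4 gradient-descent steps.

∇φ = (10u + 1, 8v - 2w - 4, -2v + 10w - 2)
Step 1: at (-0.5, 2, 4), ∇φ = (-4, 4, 34) → (-0.5, 2, 4) − 0.05·(-4, 4, 34) = (-0.3, 1.8, 2.3)
Step 2: at (-0.3, 1.8, 2.3), ∇φ = (-2, 5.8, 17.4) → (-0.3, 1.8, 2.3) − 0.05·(-2, 5.8, 17.4) = (-0.2, 1.51, 1.43)
Step 3: at (-0.2, 1.51, 1.43), ∇φ = (-1, 5.22, 9.28) → (-0.2, 1.51, 1.43) − 0.05·(-1, 5.22, 9.28) = (-0.15, 1.249, 0.966)
Step 4: at (-0.15, 1.249, 0.966), ∇φ = (-0.5, 4.06, 5.162) → (-0.15, 1.249, 0.966) − 0.05·(-0.5, 4.06, 5.162) = (-0.125, 1.046, 0.7079)

(-0.125, 1.046, 0.7079)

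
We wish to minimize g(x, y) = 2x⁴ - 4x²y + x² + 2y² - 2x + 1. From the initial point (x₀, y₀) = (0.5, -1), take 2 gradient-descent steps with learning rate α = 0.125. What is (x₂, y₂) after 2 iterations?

(0.25, -0.1875)

∇g = (8x³ - 8xy + 2x - 2, -4x² + 4y)
(x₁, y₁) = (0.5, -1) − 0.125·(4, -5) = (0, -0.375)
(x₂, y₂) = (0, -0.375) − 0.125·(-2, -1.5) = (0.25, -0.1875)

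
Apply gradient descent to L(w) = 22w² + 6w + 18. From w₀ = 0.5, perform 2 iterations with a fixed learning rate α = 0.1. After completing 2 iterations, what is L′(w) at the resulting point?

L′(w) = 44w + 6
w₁ = 0.5 − 0.1·28 = -2.3
w₂ = -2.3 − 0.1·(-95.2) = 7.22
L′(w) at (7.22) = 323.68

323.68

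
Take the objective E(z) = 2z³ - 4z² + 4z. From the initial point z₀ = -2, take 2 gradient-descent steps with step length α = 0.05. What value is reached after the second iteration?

-11.372

E′(z) = 6z² - 8z + 4
Step 1: E′(-2) = 44; z₁ = -2 − 0.05·44 = -4.2
Step 2: E′(-4.2) = 143.44; z₂ = -4.2 − 0.05·143.44 = -11.372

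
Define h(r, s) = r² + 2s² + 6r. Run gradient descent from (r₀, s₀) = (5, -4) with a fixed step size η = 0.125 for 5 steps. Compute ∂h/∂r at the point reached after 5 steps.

3.796875

∇h = (2r + 6, 4s)
Step 1: at (5, -4), ∇h = (16, -16) → (5, -4) − 0.125·(16, -16) = (3, -2)
Step 2: at (3, -2), ∇h = (12, -8) → (3, -2) − 0.125·(12, -8) = (1.5, -1)
Step 3: at (1.5, -1), ∇h = (9, -4) → (1.5, -1) − 0.125·(9, -4) = (0.375, -0.5)
Step 4: at (0.375, -0.5), ∇h = (6.75, -2) → (0.375, -0.5) − 0.125·(6.75, -2) = (-0.46875, -0.25)
Step 5: at (-0.46875, -0.25), ∇h = (5.0625, -1) → (-0.46875, -0.25) − 0.125·(5.0625, -1) = (-1.1015625, -0.125)
∂h/∂r at (-1.1015625, -0.125) = 3.796875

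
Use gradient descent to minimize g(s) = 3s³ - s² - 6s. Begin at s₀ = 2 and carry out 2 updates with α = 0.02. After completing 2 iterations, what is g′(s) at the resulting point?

g′(s) = 9s² - 2s - 6
s₁ = 2 − 0.02·26 = 1.48
s₂ = 1.48 − 0.02·10.7536 = 1.264928
g′(s) at (1.264928) = 5.870529606656

5.870529606656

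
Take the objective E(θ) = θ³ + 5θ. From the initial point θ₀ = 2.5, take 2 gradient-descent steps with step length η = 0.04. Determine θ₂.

1.0617

E′(θ) = 3θ² + 5
Step 1: E′(2.5) = 23.75; θ₁ = 2.5 − 0.04·23.75 = 1.55
Step 2: E′(1.55) = 12.2075; θ₂ = 1.55 − 0.04·12.2075 = 1.0617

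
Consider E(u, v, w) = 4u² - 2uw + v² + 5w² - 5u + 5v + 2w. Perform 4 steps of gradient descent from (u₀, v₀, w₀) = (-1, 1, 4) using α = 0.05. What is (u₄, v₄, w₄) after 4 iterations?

∇E = (8u - 2w - 5, 2v + 5, -2u + 10w + 2)
Step 1: at (-1, 1, 4), ∇E = (-21, 7, 44) → (-1, 1, 4) − 0.05·(-21, 7, 44) = (0.05, 0.65, 1.8)
Step 2: at (0.05, 0.65, 1.8), ∇E = (-8.2, 6.3, 19.9) → (0.05, 0.65, 1.8) − 0.05·(-8.2, 6.3, 19.9) = (0.46, 0.335, 0.805)
Step 3: at (0.46, 0.335, 0.805), ∇E = (-2.93, 5.67, 9.13) → (0.46, 0.335, 0.805) − 0.05·(-2.93, 5.67, 9.13) = (0.6065, 0.0515, 0.3485)
Step 4: at (0.6065, 0.0515, 0.3485), ∇E = (-0.845, 5.103, 4.272) → (0.6065, 0.0515, 0.3485) − 0.05·(-0.845, 5.103, 4.272) = (0.64875, -0.20365, 0.1349)

(0.64875, -0.20365, 0.1349)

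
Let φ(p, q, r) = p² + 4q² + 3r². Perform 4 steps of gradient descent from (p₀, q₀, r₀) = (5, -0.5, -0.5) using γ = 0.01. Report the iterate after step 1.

∇φ = (2p, 8q, 6r)
(p₁, q₁, r₁) = (5, -0.5, -0.5) − 0.01·(10, -4, -3) = (4.9, -0.46, -0.47)

(4.9, -0.46, -0.47)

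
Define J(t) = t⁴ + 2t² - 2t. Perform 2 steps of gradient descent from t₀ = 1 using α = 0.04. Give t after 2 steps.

J′(t) = 4t³ + 4t - 2
t₁ = 1 − 0.04·6 = 0.76
t₂ = 0.76 − 0.04·2.795904 = 0.64816384

0.64816384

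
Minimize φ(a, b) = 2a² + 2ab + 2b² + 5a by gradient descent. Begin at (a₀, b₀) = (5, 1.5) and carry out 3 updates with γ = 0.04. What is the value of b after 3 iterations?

∇φ = (4a + 2b + 5, 2a + 4b)
Step 1: at (5, 1.5), ∇φ = (28, 16) → (5, 1.5) − 0.04·(28, 16) = (3.88, 0.86)
Step 2: at (3.88, 0.86), ∇φ = (22.24, 11.2) → (3.88, 0.86) − 0.04·(22.24, 11.2) = (2.9904, 0.412)
Step 3: at (2.9904, 0.412), ∇φ = (17.7856, 7.6288) → (2.9904, 0.412) − 0.04·(17.7856, 7.6288) = (2.278976, 0.106848)
b = 0.106848

0.106848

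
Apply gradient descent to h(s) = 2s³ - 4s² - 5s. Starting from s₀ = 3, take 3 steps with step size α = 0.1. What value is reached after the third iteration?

h′(s) = 6s² - 8s - 5
Step 1: h′(3) = 25; s₁ = 3 − 0.1·25 = 0.5
Step 2: h′(0.5) = -7.5; s₂ = 0.5 − 0.1·(-7.5) = 1.25
Step 3: h′(1.25) = -5.625; s₃ = 1.25 − 0.1·(-5.625) = 1.8125

1.8125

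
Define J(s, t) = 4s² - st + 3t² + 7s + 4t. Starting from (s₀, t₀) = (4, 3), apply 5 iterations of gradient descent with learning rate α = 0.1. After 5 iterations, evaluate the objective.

∇J = (8s - t + 7, -s + 6t + 4)
(s₁, t₁) = (4, 3) − 0.1·(36, 18) = (0.4, 1.2)
(s₂, t₂) = (0.4, 1.2) − 0.1·(9, 10.8) = (-0.5, 0.12)
(s₃, t₃) = (-0.5, 0.12) − 0.1·(2.88, 5.22) = (-0.788, -0.402)
(s₄, t₄) = (-0.788, -0.402) − 0.1·(1.098, 2.376) = (-0.8978, -0.6396)
(s₅, t₅) = (-0.8978, -0.6396) − 0.1·(0.4572, 1.0602) = (-0.94352, -0.74562)
J(-0.94352, -0.74562) = -5.0618598676

-5.0618598676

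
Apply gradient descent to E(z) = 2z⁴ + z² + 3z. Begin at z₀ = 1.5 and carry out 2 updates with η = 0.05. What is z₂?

-0.28365

E′(z) = 8z³ + 2z + 3
z₁ = 1.5 − 0.05·33 = -0.15
z₂ = -0.15 − 0.05·2.673 = -0.28365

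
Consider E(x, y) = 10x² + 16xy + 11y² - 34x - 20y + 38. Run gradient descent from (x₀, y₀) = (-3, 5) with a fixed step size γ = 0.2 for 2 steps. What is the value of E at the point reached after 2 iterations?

10059.08

∇E = (20x + 16y - 34, 16x + 22y - 20)
Step 1: at (-3, 5), ∇E = (-14, 42) → (-3, 5) − 0.2·(-14, 42) = (-0.2, -3.4)
Step 2: at (-0.2, -3.4), ∇E = (-92.4, -98) → (-0.2, -3.4) − 0.2·(-92.4, -98) = (18.28, 16.2)
E(18.28, 16.2) = 10059.08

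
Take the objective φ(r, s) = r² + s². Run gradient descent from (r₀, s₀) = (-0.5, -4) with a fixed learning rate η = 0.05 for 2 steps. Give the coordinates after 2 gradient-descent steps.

∇φ = (2r, 2s)
Step 1: at (-0.5, -4), ∇φ = (-1, -8) → (-0.5, -4) − 0.05·(-1, -8) = (-0.45, -3.6)
Step 2: at (-0.45, -3.6), ∇φ = (-0.9, -7.2) → (-0.45, -3.6) − 0.05·(-0.9, -7.2) = (-0.405, -3.24)

(-0.405, -3.24)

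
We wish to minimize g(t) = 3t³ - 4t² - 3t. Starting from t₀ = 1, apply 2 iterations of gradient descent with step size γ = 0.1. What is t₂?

g′(t) = 9t² - 8t - 3
t₁ = 1 − 0.1·(-2) = 1.2
t₂ = 1.2 − 0.1·0.36 = 1.164

1.164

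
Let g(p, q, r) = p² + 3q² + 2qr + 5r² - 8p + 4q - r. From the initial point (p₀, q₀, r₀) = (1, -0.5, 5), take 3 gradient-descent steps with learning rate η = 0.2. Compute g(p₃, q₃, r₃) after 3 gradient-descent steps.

255.927728

∇g = (2p - 8, 6q + 2r + 4, 2q + 10r - 1)
(p₁, q₁, r₁) = (1, -0.5, 5) − 0.2·(-6, 11, 48) = (2.2, -2.7, -4.6)
(p₂, q₂, r₂) = (2.2, -2.7, -4.6) − 0.2·(-3.6, -21.4, -52.4) = (2.92, 1.58, 5.88)
(p₃, q₃, r₃) = (2.92, 1.58, 5.88) − 0.2·(-2.16, 25.24, 60.96) = (3.352, -3.468, -6.312)
g(3.352, -3.468, -6.312) = 255.927728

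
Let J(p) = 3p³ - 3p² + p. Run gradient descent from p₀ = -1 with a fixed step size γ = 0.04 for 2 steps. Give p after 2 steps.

J′(p) = 9p² - 6p + 1
p₁ = -1 − 0.04·16 = -1.64
p₂ = -1.64 − 0.04·35.0464 = -3.041856

-3.041856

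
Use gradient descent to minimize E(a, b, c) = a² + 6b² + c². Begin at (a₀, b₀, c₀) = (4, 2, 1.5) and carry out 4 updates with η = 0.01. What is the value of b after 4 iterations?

1.19939072

∇E = (2a, 12b, 2c)
(a₁, b₁, c₁) = (4, 2, 1.5) − 0.01·(8, 24, 3) = (3.92, 1.76, 1.47)
(a₂, b₂, c₂) = (3.92, 1.76, 1.47) − 0.01·(7.84, 21.12, 2.94) = (3.8416, 1.5488, 1.4406)
(a₃, b₃, c₃) = (3.8416, 1.5488, 1.4406) − 0.01·(7.6832, 18.5856, 2.8812) = (3.764768, 1.362944, 1.411788)
(a₄, b₄, c₄) = (3.764768, 1.362944, 1.411788) − 0.01·(7.529536, 16.355328, 2.823576) = (3.68947264, 1.19939072, 1.38355224)
b = 1.19939072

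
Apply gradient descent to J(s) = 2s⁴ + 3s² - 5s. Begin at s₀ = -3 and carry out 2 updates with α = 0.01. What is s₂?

-0.50524152

J′(s) = 8s³ + 6s - 5
s₁ = -3 − 0.01·(-239) = -0.61
s₂ = -0.61 − 0.01·(-10.475848) = -0.50524152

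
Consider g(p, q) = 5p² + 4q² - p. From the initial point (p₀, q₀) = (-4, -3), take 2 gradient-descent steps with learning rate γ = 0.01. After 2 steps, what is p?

-3.221

∇g = (10p - 1, 8q)
(p₁, q₁) = (-4, -3) − 0.01·(-41, -24) = (-3.59, -2.76)
(p₂, q₂) = (-3.59, -2.76) − 0.01·(-36.9, -22.08) = (-3.221, -2.5392)
p = -3.221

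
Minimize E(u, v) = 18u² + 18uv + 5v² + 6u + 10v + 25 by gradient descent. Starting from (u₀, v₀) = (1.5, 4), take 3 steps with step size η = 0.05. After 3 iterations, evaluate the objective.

1066.5886825

∇E = (36u + 18v + 6, 18u + 10v + 10)
(u₁, v₁) = (1.5, 4) − 0.05·(132, 77) = (-5.1, 0.15)
(u₂, v₂) = (-5.1, 0.15) − 0.05·(-174.9, -80.3) = (3.645, 4.165)
(u₃, v₃) = (3.645, 4.165) − 0.05·(212.19, 117.26) = (-6.9645, -1.698)
E(-6.9645, -1.698) = 1066.5886825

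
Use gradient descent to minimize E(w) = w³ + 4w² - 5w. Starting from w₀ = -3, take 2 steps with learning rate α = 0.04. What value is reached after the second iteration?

E′(w) = 3w² + 8w - 5
w₁ = -3 − 0.04·(-2) = -2.92
w₂ = -2.92 − 0.04·(-2.7808) = -2.808768

-2.808768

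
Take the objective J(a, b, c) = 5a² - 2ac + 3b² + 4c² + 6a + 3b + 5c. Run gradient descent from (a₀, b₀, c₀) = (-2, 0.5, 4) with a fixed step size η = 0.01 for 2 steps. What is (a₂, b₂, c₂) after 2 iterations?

∇J = (10a - 2c + 6, 6b + 3, -2a + 8c + 5)
Step 1: at (-2, 0.5, 4), ∇J = (-22, 6, 41) → (-2, 0.5, 4) − 0.01·(-22, 6, 41) = (-1.78, 0.44, 3.59)
Step 2: at (-1.78, 0.44, 3.59), ∇J = (-18.98, 5.64, 37.28) → (-1.78, 0.44, 3.59) − 0.01·(-18.98, 5.64, 37.28) = (-1.5902, 0.3836, 3.2172)

(-1.5902, 0.3836, 3.2172)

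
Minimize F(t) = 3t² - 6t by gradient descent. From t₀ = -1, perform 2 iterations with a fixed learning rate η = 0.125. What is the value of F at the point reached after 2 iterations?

-2.953125

F′(t) = 6t - 6
Step 1: F′(-1) = -12; t₁ = -1 − 0.125·(-12) = 0.5
Step 2: F′(0.5) = -3; t₂ = 0.5 − 0.125·(-3) = 0.875
F(0.875) = -2.953125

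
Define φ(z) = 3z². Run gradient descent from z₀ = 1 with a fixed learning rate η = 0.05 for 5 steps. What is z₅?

0.16807

φ′(z) = 6z
Step 1: φ′(1) = 6; z₁ = 1 − 0.05·6 = 0.7
Step 2: φ′(0.7) = 4.2; z₂ = 0.7 − 0.05·4.2 = 0.49
Step 3: φ′(0.49) = 2.94; z₃ = 0.49 − 0.05·2.94 = 0.343
Step 4: φ′(0.343) = 2.058; z₄ = 0.343 − 0.05·2.058 = 0.2401
Step 5: φ′(0.2401) = 1.4406; z₅ = 0.2401 − 0.05·1.4406 = 0.16807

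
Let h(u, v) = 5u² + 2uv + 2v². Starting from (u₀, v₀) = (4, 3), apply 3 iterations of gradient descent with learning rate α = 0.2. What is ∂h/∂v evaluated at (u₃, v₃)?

∇h = (10u + 2v, 2u + 4v)
Step 1: at (4, 3), ∇h = (46, 20) → (4, 3) − 0.2·(46, 20) = (-5.2, -1)
Step 2: at (-5.2, -1), ∇h = (-54, -14.4) → (-5.2, -1) − 0.2·(-54, -14.4) = (5.6, 1.88)
Step 3: at (5.6, 1.88), ∇h = (59.76, 18.72) → (5.6, 1.88) − 0.2·(59.76, 18.72) = (-6.352, -1.864)
∂h/∂v at (-6.352, -1.864) = -20.16

-20.16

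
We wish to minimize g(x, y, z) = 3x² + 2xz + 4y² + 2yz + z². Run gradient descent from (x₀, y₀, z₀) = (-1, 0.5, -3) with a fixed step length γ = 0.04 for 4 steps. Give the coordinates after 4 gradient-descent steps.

(0.23716608, 0.60669056, -2.2086528)

∇g = (6x + 2z, 8y + 2z, 2x + 2y + 2z)
Step 1: at (-1, 0.5, -3), ∇g = (-12, -2, -7) → (-1, 0.5, -3) − 0.04·(-12, -2, -7) = (-0.52, 0.58, -2.72)
Step 2: at (-0.52, 0.58, -2.72), ∇g = (-8.56, -0.8, -5.32) → (-0.52, 0.58, -2.72) − 0.04·(-8.56, -0.8, -5.32) = (-0.1776, 0.612, -2.5072)
Step 3: at (-0.1776, 0.612, -2.5072), ∇g = (-6.08, -0.1184, -4.1456) → (-0.1776, 0.612, -2.5072) − 0.04·(-6.08, -0.1184, -4.1456) = (0.0656, 0.616736, -2.341376)
Step 4: at (0.0656, 0.616736, -2.341376), ∇g = (-4.289152, 0.251136, -3.31808) → (0.0656, 0.616736, -2.341376) − 0.04·(-4.289152, 0.251136, -3.31808) = (0.23716608, 0.60669056, -2.2086528)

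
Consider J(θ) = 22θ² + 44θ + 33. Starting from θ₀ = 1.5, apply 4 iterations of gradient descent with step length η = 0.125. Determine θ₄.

1024.15625

J′(θ) = 44θ + 44
θ₁ = 1.5 − 0.125·110 = -12.25
θ₂ = -12.25 − 0.125·(-495) = 49.625
θ₃ = 49.625 − 0.125·2227.5 = -228.8125
θ₄ = -228.8125 − 0.125·(-10023.75) = 1024.15625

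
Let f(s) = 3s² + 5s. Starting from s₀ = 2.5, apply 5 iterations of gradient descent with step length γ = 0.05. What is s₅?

-0.2731

f′(s) = 6s + 5
Step 1: f′(2.5) = 20; s₁ = 2.5 − 0.05·20 = 1.5
Step 2: f′(1.5) = 14; s₂ = 1.5 − 0.05·14 = 0.8
Step 3: f′(0.8) = 9.8; s₃ = 0.8 − 0.05·9.8 = 0.31
Step 4: f′(0.31) = 6.86; s₄ = 0.31 − 0.05·6.86 = -0.033
Step 5: f′(-0.033) = 4.802; s₅ = -0.033 − 0.05·4.802 = -0.2731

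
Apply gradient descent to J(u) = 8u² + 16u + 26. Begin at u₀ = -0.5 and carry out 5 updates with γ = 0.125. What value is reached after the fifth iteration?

J′(u) = 16u + 16
u₁ = -0.5 − 0.125·8 = -1.5
u₂ = -1.5 − 0.125·(-8) = -0.5
u₃ = -0.5 − 0.125·8 = -1.5
u₄ = -1.5 − 0.125·(-8) = -0.5
u₅ = -0.5 − 0.125·8 = -1.5

-1.5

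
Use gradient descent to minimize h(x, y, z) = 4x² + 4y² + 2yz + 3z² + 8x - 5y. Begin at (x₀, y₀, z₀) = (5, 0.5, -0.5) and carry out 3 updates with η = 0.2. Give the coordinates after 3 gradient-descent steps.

∇h = (8x + 8, 8y + 2z - 5, 2y + 6z)
(x₁, y₁, z₁) = (5, 0.5, -0.5) − 0.2·(48, -2, -2) = (-4.6, 0.9, -0.1)
(x₂, y₂, z₂) = (-4.6, 0.9, -0.1) − 0.2·(-28.8, 2, 1.2) = (1.16, 0.5, -0.34)
(x₃, y₃, z₃) = (1.16, 0.5, -0.34) − 0.2·(17.28, -1.68, -1.04) = (-2.296, 0.836, -0.132)

(-2.296, 0.836, -0.132)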